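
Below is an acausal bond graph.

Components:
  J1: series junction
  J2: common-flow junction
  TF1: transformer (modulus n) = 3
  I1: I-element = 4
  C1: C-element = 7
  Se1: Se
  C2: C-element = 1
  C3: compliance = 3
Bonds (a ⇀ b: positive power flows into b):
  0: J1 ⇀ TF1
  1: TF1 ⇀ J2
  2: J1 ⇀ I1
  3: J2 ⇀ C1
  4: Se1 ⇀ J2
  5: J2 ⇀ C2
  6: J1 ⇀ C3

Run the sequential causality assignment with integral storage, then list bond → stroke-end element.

b4 |J2  (Se1: effort source, stroke at far end)
b2 |I1  (I1: I, integral causality)
b0 |J1  (J1 flow already set via bond 2)
b6 |J1  (common-f at J1 fixed by 2)
b1 |TF1  (through TF1, causality passes straight; one stroke at TF1)
b3 |J2  (1-jn J2 has f-setter on 1)
b5 |J2  (common-f at J2 fixed by 1)

#0 stroke→J1
#1 stroke→TF1
#2 stroke→I1
#3 stroke→J2
#4 stroke→J2
#5 stroke→J2
#6 stroke→J1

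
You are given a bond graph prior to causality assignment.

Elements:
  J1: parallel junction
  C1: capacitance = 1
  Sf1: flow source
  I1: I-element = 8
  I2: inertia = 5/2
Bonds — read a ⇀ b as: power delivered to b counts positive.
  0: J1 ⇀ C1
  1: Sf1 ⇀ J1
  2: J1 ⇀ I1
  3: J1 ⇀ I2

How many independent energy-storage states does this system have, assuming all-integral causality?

β1 stroke→Sf1  (Sf1 fixes flow; stroke at Sf1)
β0 stroke→J1  (C1 integral (e out))
β2 stroke→I1  (0-jn J1 has e-setter on 0)
β3 stroke→I2  (J1: bond 0 brought effort, rest push out)

3  (C1, I1, I2 all integral)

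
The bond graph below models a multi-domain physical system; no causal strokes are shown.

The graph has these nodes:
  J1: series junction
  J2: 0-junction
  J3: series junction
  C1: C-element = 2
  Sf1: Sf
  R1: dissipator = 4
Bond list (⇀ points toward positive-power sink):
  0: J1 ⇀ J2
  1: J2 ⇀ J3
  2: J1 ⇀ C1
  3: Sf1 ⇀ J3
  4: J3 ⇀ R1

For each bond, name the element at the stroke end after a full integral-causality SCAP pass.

b3 stroke at Sf1  (Sf1 fixes flow; stroke at Sf1)
b1 stroke at J3  (J3: bond 3 brought flow, rest push out)
b4 stroke at J3  (1-jn J3 has f-setter on 3)
b0 stroke at J2  (closing 0-jn rule on J2)
b2 stroke at J1  (J1: bond 0 brought flow, rest push out)

bond 0 stroke→J2
bond 1 stroke→J3
bond 2 stroke→J1
bond 3 stroke→Sf1
bond 4 stroke→J3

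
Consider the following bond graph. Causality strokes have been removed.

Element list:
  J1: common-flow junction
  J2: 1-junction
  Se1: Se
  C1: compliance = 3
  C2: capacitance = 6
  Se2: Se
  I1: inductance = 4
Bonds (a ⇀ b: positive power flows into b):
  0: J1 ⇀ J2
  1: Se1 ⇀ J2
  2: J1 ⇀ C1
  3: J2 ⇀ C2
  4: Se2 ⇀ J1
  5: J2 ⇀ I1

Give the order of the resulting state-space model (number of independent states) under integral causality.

bond 1 →J2  (source Se1 imposes e)
bond 4 →J1  (Se2: effort source, stroke at far end)
bond 2 →J1  (C1 outputs effort q/C1)
bond 0 →J2  (only one flow-in slot at J1)
bond 3 →J2  (C2 integral (e out))
bond 5 →I1  (J2: last free bond brings flow in)

3  (C1, C2, I1 all integral)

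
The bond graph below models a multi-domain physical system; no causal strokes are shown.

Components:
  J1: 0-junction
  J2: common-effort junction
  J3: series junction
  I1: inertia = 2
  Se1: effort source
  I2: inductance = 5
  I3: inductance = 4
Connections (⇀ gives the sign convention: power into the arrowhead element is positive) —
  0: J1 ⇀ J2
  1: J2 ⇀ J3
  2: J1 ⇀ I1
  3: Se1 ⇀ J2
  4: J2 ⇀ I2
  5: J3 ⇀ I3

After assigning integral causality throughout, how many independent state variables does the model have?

3  (I1, I2, I3 all integral)

b3 →J2  (Se1: effort source, stroke at far end)
b0 →J1  (J2: bond 3 brought effort, rest push out)
b1 →J3  (common-e at J2 fixed by 3)
b4 →I2  (0-jn J2 has e-setter on 3)
b5 →I3  (J3: last free bond brings flow in)
b2 →I1  (J1: bond 0 brought effort, rest push out)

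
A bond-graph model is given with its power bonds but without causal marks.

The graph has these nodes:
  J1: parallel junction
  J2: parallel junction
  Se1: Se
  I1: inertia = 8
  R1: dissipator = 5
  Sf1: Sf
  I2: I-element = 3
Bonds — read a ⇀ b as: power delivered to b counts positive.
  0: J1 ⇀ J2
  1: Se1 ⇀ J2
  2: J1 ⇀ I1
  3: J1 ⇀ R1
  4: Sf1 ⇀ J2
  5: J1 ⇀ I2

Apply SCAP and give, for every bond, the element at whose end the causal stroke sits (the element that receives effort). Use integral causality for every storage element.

b0 stroke→J1
b1 stroke→J2
b2 stroke→I1
b3 stroke→R1
b4 stroke→Sf1
b5 stroke→I2

β1 stroke→J2  (Se1 fixes effort; stroke away)
β4 stroke→Sf1  (Sf1 (Sf) sets flow on bond)
β0 stroke→J1  (J2: bond 1 brought effort, rest push out)
β2 stroke→I1  (J1 effort already set via bond 0)
β3 stroke→R1  (common-e at J1 fixed by 0)
β5 stroke→I2  (common-e at J1 fixed by 0)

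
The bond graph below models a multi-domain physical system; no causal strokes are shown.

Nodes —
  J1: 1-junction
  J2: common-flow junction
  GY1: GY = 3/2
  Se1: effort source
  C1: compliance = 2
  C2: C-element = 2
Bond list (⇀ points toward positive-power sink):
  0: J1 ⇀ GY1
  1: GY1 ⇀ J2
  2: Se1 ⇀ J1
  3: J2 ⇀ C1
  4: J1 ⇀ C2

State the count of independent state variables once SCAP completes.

bond 2 stroke→J1  (Se1 (Se) sets effort on bond)
bond 3 stroke→J2  (C1 outputs effort q/C1)
bond 1 stroke→GY1  (J2: last free bond brings flow in)
bond 0 stroke→GY1  (GY1: gyrator matches bond 1)
bond 4 stroke→J1  (common-f at J1 fixed by 0)

2  (C1, C2 all integral)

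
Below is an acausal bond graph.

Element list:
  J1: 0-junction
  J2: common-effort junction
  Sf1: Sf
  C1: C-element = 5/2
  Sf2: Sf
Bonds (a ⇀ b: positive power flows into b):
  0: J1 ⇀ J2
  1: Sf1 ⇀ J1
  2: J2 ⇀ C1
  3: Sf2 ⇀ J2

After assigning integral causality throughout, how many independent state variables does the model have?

1  (C1 all integral)

β1 →Sf1  (Sf1 (Sf) sets flow on bond)
β3 →Sf2  (source Sf2 imposes f)
β0 →J1  (closing 0-jn rule on J1)
β2 →J2  (J2: last free bond brings effort in)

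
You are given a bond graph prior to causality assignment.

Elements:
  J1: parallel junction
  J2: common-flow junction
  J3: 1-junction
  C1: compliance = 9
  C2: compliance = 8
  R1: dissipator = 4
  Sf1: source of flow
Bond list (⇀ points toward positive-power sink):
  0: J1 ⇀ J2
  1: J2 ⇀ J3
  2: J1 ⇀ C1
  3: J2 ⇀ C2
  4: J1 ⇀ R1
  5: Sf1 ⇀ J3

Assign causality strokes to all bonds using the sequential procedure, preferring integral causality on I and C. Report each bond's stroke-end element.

b0 stroke at J2
b1 stroke at J3
b2 stroke at J1
b3 stroke at J2
b4 stroke at R1
b5 stroke at Sf1

bond 5 stroke→Sf1  (Sf1: flow source, stroke at near end)
bond 1 stroke→J3  (1-jn J3 has f-setter on 5)
bond 0 stroke→J2  (J2 flow already set via bond 1)
bond 3 stroke→J2  (common-f at J2 fixed by 1)
bond 2 stroke→J1  (C1: C, integral causality)
bond 4 stroke→R1  (0-jn J1 has e-setter on 2)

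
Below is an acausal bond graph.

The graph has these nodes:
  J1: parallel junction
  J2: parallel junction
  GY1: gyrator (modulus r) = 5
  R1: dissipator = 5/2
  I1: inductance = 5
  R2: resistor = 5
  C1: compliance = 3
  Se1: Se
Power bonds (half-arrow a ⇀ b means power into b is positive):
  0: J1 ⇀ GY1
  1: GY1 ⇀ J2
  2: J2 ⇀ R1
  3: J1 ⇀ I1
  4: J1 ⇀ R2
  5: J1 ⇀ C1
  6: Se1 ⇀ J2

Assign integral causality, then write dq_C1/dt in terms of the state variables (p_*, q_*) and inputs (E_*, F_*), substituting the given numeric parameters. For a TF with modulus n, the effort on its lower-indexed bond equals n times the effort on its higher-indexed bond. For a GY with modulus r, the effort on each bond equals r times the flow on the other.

b6 |J2  (Se1 fixes effort; stroke away)
b1 |GY1  (J2: bond 6 brought effort, rest push out)
b2 |R1  (0-jn J2 has e-setter on 6)
b0 |GY1  (GY1: gyrator matches bond 1)
b3 |I1  (I1: I, integral causality)
b5 |J1  (C1 integral (e out))
b4 |R2  (common-e at J1 fixed by 5)

dq_C1/dt = -E_Se1/5 - p_I1/5 - q_C1/15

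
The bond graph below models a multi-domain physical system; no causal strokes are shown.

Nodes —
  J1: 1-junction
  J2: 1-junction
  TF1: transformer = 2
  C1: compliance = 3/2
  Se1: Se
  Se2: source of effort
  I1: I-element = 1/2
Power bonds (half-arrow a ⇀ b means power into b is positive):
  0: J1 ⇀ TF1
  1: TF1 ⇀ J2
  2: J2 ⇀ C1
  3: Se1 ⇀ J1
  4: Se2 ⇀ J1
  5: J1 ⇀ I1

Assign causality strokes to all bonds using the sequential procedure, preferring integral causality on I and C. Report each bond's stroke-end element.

β3 stroke at J1  (Se1 fixes effort; stroke away)
β4 stroke at J1  (source Se2 imposes e)
β2 stroke at J2  (C1: C, integral causality)
β1 stroke at TF1  (J2: last free bond brings flow in)
β0 stroke at J1  (TF1 one-in-one-out from 1)
β5 stroke at I1  (J1 needs exactly one f-in)

b0 stroke at J1
b1 stroke at TF1
b2 stroke at J2
b3 stroke at J1
b4 stroke at J1
b5 stroke at I1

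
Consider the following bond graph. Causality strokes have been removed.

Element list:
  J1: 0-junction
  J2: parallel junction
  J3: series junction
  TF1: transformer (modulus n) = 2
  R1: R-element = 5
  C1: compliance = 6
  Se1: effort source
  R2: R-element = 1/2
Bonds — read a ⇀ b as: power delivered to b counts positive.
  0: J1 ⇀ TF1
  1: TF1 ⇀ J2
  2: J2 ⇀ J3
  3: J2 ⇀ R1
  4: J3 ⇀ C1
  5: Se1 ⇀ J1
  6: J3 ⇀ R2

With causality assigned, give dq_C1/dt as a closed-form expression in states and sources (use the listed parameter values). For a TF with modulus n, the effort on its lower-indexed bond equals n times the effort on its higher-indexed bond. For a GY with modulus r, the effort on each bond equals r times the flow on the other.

dq_C1/dt = E_Se1 - q_C1/3

#5 stroke→J1  (Se1: effort source, stroke at far end)
#0 stroke→TF1  (J1 effort already set via bond 5)
#1 stroke→J2  (TF1 one-in-one-out from 0)
#2 stroke→J3  (J2: bond 1 brought effort, rest push out)
#3 stroke→R1  (common-e at J2 fixed by 1)
#4 stroke→J3  (C1 integral (e out))
#6 stroke→R2  (closing 1-jn rule on J3)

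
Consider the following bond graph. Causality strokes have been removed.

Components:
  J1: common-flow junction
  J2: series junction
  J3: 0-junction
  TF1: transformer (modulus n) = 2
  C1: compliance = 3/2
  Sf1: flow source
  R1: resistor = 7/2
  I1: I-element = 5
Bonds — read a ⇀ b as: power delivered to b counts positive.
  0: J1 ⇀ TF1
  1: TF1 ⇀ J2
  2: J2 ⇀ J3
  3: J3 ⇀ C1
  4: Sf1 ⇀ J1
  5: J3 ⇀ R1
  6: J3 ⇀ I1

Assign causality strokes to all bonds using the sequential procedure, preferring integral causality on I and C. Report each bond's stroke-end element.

b0 |J1
b1 |TF1
b2 |J2
b3 |J3
b4 |Sf1
b5 |R1
b6 |I1

β4 stroke at Sf1  (Sf1 fixes flow; stroke at Sf1)
β0 stroke at J1  (common-f at J1 fixed by 4)
β1 stroke at TF1  (through TF1, causality passes straight; one stroke at TF1)
β2 stroke at J2  (J2 flow already set via bond 1)
β3 stroke at J3  (C1 outputs effort q/C1)
β5 stroke at R1  (common-e at J3 fixed by 3)
β6 stroke at I1  (common-e at J3 fixed by 3)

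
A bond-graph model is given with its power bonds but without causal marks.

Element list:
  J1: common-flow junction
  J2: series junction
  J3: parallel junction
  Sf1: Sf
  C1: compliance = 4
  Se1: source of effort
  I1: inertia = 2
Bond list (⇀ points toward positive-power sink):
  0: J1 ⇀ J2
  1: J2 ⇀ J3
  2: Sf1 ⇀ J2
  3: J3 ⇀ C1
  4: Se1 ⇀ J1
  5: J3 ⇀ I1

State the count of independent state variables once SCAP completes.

bond 2 |Sf1  (source Sf1 imposes f)
bond 4 |J1  (source Se1 imposes e)
bond 0 |J2  (J1: last free bond brings flow in)
bond 1 |J2  (J2 flow already set via bond 2)
bond 3 |J3  (C1 outputs effort q/C1)
bond 5 |I1  (J3: bond 3 brought effort, rest push out)

2  (C1, I1 all integral)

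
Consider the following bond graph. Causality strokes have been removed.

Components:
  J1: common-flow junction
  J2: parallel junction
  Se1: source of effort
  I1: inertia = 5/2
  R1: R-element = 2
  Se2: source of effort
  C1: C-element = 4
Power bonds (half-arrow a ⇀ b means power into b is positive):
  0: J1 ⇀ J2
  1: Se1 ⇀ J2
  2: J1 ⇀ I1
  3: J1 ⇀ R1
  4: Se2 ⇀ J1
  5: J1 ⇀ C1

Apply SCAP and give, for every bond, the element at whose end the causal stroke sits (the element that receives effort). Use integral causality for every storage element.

#1 stroke at J2  (Se1: effort source, stroke at far end)
#4 stroke at J1  (Se2: effort source, stroke at far end)
#0 stroke at J1  (0-jn J2 has e-setter on 1)
#2 stroke at I1  (I1: I, integral causality)
#3 stroke at J1  (J1: bond 2 brought flow, rest push out)
#5 stroke at J1  (J1: bond 2 brought flow, rest push out)

bond 0 stroke at J1
bond 1 stroke at J2
bond 2 stroke at I1
bond 3 stroke at J1
bond 4 stroke at J1
bond 5 stroke at J1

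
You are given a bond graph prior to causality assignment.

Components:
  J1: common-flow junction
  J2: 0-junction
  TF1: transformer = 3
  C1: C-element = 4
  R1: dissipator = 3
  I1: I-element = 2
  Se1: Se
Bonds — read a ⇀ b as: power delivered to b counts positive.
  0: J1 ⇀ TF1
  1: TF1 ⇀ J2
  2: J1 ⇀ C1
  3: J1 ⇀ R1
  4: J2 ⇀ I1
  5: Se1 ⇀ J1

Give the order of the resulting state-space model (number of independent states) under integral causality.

2  (C1, I1 all integral)

bond 5 stroke→J1  (Se1 (Se) sets effort on bond)
bond 2 stroke→J1  (C1 integral (e out))
bond 4 stroke→I1  (I1 integral (f out))
bond 1 stroke→J2  (closing 0-jn rule on J2)
bond 0 stroke→TF1  (through TF1, causality passes straight; one stroke at TF1)
bond 3 stroke→J1  (J1: bond 0 brought flow, rest push out)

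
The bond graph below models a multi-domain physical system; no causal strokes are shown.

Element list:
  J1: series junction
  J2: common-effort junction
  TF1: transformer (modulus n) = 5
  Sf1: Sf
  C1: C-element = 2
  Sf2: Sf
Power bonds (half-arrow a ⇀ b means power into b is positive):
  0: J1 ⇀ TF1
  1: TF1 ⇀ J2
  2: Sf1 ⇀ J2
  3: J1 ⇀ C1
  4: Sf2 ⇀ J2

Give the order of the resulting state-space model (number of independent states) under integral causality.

b2 stroke at Sf1  (Sf1 (Sf) sets flow on bond)
b4 stroke at Sf2  (Sf2: flow source, stroke at near end)
b1 stroke at J2  (J2 needs exactly one e-in)
b0 stroke at TF1  (TF1 one-in-one-out from 1)
b3 stroke at J1  (1-jn J1 has f-setter on 0)

1  (C1 all integral)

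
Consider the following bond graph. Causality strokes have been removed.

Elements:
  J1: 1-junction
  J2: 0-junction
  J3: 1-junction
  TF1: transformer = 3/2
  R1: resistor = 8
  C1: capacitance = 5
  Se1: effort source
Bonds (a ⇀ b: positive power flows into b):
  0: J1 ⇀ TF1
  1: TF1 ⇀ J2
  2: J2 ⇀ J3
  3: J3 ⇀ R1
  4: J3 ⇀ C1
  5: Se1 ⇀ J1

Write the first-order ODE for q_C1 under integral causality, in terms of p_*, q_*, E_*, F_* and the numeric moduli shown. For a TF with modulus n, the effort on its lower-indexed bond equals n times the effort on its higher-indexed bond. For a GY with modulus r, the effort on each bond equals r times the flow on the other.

dq_C1/dt = E_Se1/12 - q_C1/40

β5 →J1  (Se1 fixes effort; stroke away)
β0 →TF1  (closing 1-jn rule on J1)
β1 →J2  (TF1 one-in-one-out from 0)
β2 →J3  (0-jn J2 has e-setter on 1)
β4 →J3  (prefer integral on C1)
β3 →R1  (closing 1-jn rule on J3)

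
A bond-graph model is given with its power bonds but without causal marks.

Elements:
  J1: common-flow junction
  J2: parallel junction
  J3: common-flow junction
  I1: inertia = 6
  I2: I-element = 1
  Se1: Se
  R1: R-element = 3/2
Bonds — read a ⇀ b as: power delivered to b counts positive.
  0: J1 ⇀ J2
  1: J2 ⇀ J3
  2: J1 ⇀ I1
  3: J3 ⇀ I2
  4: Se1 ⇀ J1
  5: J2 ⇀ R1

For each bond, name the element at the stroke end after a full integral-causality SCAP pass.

bond 0 stroke at J1
bond 1 stroke at J3
bond 2 stroke at I1
bond 3 stroke at I2
bond 4 stroke at J1
bond 5 stroke at J2

#4 |J1  (Se1 fixes effort; stroke away)
#2 |I1  (I1 outputs flow p/I1)
#0 |J1  (common-f at J1 fixed by 2)
#3 |I2  (prefer integral on I2)
#1 |J3  (1-jn J3 has f-setter on 3)
#5 |J2  (only one effort-in slot at J2)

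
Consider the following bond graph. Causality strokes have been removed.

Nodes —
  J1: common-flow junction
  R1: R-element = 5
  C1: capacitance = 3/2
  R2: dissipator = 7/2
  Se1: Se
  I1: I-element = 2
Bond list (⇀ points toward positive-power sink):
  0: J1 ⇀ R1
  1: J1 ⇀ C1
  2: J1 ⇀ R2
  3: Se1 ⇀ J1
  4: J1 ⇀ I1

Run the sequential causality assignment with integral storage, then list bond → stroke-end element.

#0 stroke at J1
#1 stroke at J1
#2 stroke at J1
#3 stroke at J1
#4 stroke at I1

#3 →J1  (Se1 fixes effort; stroke away)
#1 →J1  (C1 integral (e out))
#4 →I1  (I1 integral (f out))
#0 →J1  (J1: bond 4 brought flow, rest push out)
#2 →J1  (1-jn J1 has f-setter on 4)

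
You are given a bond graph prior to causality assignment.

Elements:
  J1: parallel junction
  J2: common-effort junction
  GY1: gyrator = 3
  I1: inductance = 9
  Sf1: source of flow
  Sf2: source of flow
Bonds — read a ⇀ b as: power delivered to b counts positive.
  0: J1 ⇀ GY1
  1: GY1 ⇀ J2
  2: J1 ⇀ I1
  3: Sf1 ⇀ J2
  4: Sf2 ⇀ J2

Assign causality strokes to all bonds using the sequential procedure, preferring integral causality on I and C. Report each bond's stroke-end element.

b0 stroke→J1
b1 stroke→J2
b2 stroke→I1
b3 stroke→Sf1
b4 stroke→Sf2

b3 stroke→Sf1  (Sf1: flow source, stroke at near end)
b4 stroke→Sf2  (Sf2: flow source, stroke at near end)
b1 stroke→J2  (J2: last free bond brings effort in)
b0 stroke→J1  (GY1: gyrator matches bond 1)
b2 stroke→I1  (0-jn J1 has e-setter on 0)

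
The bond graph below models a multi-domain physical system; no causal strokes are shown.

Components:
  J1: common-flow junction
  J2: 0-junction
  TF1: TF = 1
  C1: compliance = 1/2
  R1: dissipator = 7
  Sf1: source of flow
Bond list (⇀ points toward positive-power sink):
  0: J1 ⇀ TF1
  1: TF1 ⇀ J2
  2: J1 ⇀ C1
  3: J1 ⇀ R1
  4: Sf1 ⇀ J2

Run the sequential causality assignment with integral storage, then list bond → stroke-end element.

bond 0 stroke→TF1
bond 1 stroke→J2
bond 2 stroke→J1
bond 3 stroke→J1
bond 4 stroke→Sf1

#4 stroke at Sf1  (source Sf1 imposes f)
#1 stroke at J2  (J2 needs exactly one e-in)
#0 stroke at TF1  (TF1 one-in-one-out from 1)
#2 stroke at J1  (common-f at J1 fixed by 0)
#3 stroke at J1  (J1: bond 0 brought flow, rest push out)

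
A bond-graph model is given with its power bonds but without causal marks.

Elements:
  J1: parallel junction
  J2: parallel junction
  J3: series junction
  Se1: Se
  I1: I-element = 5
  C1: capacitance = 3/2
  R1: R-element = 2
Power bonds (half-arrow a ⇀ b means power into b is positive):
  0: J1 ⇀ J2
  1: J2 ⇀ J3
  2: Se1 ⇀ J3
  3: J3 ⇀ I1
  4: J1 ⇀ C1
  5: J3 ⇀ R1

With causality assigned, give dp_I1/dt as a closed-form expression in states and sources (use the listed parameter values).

dp_I1/dt = E_Se1 - 2*p_I1/5 + 2*q_C1/3

bond 2 |J3  (Se1 fixes effort; stroke away)
bond 3 |I1  (I1 integral (f out))
bond 1 |J3  (common-f at J3 fixed by 3)
bond 5 |J3  (J3: bond 3 brought flow, rest push out)
bond 0 |J2  (closing 0-jn rule on J2)
bond 4 |J1  (J1 needs exactly one e-in)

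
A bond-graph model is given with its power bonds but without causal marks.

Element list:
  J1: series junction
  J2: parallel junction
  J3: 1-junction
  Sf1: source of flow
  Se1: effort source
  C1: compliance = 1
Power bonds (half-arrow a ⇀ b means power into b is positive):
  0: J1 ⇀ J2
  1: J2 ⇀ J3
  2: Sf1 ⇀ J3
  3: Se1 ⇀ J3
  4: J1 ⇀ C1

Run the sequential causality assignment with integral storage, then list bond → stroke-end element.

bond 0 stroke→J2
bond 1 stroke→J3
bond 2 stroke→Sf1
bond 3 stroke→J3
bond 4 stroke→J1

b2 →Sf1  (Sf1: flow source, stroke at near end)
b3 →J3  (Se1 (Se) sets effort on bond)
b1 →J3  (common-f at J3 fixed by 2)
b0 →J2  (closing 0-jn rule on J2)
b4 →J1  (common-f at J1 fixed by 0)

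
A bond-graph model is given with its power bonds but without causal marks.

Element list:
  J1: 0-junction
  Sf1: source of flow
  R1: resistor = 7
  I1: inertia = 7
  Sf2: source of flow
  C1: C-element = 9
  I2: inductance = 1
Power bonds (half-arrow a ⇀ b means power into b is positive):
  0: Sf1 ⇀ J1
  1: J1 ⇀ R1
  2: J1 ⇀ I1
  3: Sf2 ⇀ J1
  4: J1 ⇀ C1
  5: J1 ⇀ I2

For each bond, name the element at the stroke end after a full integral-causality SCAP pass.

b0 |Sf1
b1 |R1
b2 |I1
b3 |Sf2
b4 |J1
b5 |I2

b0 stroke at Sf1  (Sf1 (Sf) sets flow on bond)
b3 stroke at Sf2  (Sf2 fixes flow; stroke at Sf2)
b2 stroke at I1  (I1: I, integral causality)
b4 stroke at J1  (C1: C, integral causality)
b1 stroke at R1  (J1: bond 4 brought effort, rest push out)
b5 stroke at I2  (common-e at J1 fixed by 4)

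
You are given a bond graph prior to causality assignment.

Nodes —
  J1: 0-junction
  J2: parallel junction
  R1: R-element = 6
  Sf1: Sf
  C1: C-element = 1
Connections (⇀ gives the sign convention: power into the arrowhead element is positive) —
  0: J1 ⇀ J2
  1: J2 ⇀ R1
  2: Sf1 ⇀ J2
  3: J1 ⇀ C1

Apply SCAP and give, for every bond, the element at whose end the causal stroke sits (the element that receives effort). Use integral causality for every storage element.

bond 0 →J2
bond 1 →R1
bond 2 →Sf1
bond 3 →J1

β2 |Sf1  (Sf1 (Sf) sets flow on bond)
β3 |J1  (C1 outputs effort q/C1)
β0 |J2  (J1 effort already set via bond 3)
β1 |R1  (J2 effort already set via bond 0)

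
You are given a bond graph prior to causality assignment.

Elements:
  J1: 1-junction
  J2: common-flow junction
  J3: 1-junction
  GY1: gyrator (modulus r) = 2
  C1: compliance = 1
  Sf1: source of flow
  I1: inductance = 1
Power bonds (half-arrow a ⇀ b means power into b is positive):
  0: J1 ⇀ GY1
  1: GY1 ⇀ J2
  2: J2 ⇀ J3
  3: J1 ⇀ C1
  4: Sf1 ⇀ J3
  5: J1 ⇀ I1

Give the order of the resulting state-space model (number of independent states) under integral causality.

2  (C1, I1 all integral)

b4 stroke at Sf1  (source Sf1 imposes f)
b2 stroke at J3  (1-jn J3 has f-setter on 4)
b1 stroke at J2  (J2: bond 2 brought flow, rest push out)
b0 stroke at J1  (GY1: gyrator matches bond 1)
b3 stroke at J1  (C1 outputs effort q/C1)
b5 stroke at I1  (only one flow-in slot at J1)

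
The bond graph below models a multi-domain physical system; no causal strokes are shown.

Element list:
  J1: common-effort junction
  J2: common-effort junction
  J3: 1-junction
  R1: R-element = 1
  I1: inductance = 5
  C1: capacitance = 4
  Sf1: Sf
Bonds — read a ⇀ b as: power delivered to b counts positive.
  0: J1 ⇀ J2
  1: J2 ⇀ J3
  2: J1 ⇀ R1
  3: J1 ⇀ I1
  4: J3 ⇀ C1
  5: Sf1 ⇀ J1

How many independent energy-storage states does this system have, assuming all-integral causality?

2  (C1, I1 all integral)

bond 5 →Sf1  (source Sf1 imposes f)
bond 3 →I1  (I1: I, integral causality)
bond 4 →J3  (C1 outputs effort q/C1)
bond 1 →J2  (only one flow-in slot at J3)
bond 0 →J1  (J2 effort already set via bond 1)
bond 2 →R1  (0-jn J1 has e-setter on 0)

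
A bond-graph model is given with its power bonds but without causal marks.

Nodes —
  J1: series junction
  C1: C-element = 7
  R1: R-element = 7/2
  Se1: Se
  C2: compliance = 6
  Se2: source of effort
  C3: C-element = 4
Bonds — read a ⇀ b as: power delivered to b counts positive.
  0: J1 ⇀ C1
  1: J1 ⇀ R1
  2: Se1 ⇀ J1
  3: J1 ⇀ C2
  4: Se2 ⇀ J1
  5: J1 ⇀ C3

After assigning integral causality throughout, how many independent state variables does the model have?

3  (C1, C2, C3 all integral)

bond 2 →J1  (source Se1 imposes e)
bond 4 →J1  (Se2 (Se) sets effort on bond)
bond 0 →J1  (C1 integral (e out))
bond 3 →J1  (C2 integral (e out))
bond 5 →J1  (C3 integral (e out))
bond 1 →R1  (only one flow-in slot at J1)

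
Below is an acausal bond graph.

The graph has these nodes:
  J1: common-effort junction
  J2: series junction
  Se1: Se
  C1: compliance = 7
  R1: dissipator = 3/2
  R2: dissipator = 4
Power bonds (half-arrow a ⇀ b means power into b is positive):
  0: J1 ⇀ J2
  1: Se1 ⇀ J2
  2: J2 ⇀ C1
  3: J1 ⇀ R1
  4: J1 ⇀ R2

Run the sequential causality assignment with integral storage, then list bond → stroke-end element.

bond 1 stroke at J2  (source Se1 imposes e)
bond 2 stroke at J2  (C1 outputs effort q/C1)
bond 0 stroke at J1  (closing 1-jn rule on J2)
bond 3 stroke at R1  (J1 effort already set via bond 0)
bond 4 stroke at R2  (J1 effort already set via bond 0)

b0 stroke at J1
b1 stroke at J2
b2 stroke at J2
b3 stroke at R1
b4 stroke at R2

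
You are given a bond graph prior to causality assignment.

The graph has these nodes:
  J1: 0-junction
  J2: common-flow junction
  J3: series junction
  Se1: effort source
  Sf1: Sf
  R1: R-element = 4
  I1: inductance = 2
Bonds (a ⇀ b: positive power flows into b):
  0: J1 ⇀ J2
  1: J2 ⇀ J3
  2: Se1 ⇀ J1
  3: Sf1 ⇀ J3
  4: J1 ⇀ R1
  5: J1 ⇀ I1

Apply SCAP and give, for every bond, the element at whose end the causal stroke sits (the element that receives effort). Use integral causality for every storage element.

β2 →J1  (Se1 (Se) sets effort on bond)
β3 →Sf1  (Sf1: flow source, stroke at near end)
β0 →J2  (common-e at J1 fixed by 2)
β4 →R1  (J1: bond 2 brought effort, rest push out)
β5 →I1  (common-e at J1 fixed by 2)
β1 →J3  (closing 1-jn rule on J2)

b0 |J2
b1 |J3
b2 |J1
b3 |Sf1
b4 |R1
b5 |I1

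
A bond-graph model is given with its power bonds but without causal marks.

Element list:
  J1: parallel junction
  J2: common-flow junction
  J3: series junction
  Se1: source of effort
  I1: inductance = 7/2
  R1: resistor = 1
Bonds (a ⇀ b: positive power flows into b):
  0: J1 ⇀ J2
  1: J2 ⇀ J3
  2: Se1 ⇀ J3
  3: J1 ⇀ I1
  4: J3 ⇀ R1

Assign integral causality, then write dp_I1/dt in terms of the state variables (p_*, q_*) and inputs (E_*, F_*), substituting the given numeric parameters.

β2 stroke→J3  (Se1 (Se) sets effort on bond)
β3 stroke→I1  (I1 integral (f out))
β0 stroke→J1  (J1: last free bond brings effort in)
β1 stroke→J2  (1-jn J2 has f-setter on 0)
β4 stroke→J3  (J3: bond 1 brought flow, rest push out)

dp_I1/dt = -E_Se1 - 2*p_I1/7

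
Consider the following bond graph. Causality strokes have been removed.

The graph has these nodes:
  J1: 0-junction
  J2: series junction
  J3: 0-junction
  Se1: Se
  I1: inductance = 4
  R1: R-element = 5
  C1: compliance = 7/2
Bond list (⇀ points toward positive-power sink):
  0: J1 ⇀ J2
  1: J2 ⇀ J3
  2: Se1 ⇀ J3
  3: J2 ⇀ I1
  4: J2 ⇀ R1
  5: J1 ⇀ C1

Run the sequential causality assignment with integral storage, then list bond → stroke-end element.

β2 stroke→J3  (Se1 fixes effort; stroke away)
β1 stroke→J2  (common-e at J3 fixed by 2)
β3 stroke→I1  (I1 integral (f out))
β0 stroke→J2  (J2: bond 3 brought flow, rest push out)
β4 stroke→J2  (1-jn J2 has f-setter on 3)
β5 stroke→J1  (closing 0-jn rule on J1)

#0 |J2
#1 |J2
#2 |J3
#3 |I1
#4 |J2
#5 |J1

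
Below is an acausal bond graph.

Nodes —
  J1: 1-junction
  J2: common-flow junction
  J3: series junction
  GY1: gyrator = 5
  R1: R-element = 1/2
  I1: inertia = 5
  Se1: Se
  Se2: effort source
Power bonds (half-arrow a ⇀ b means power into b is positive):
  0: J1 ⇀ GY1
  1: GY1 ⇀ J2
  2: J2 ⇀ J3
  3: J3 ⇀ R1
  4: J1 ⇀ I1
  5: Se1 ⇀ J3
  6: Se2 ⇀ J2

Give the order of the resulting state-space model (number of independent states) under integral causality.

b5 |J3  (Se1: effort source, stroke at far end)
b6 |J2  (Se2 fixes effort; stroke away)
b4 |I1  (I1 integral (f out))
b0 |J1  (common-f at J1 fixed by 4)
b1 |J2  (GY1 both-in/both-out from 0)
b2 |J3  (J2: last free bond brings flow in)
b3 |R1  (J3: last free bond brings flow in)

1  (I1 all integral)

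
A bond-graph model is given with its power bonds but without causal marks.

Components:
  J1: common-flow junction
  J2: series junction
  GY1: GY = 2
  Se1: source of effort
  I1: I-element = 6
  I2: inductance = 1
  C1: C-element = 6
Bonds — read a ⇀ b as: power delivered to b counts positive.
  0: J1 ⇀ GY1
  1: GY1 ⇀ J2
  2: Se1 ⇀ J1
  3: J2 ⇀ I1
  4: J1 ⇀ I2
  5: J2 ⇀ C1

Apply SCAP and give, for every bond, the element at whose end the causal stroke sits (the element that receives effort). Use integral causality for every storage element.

#2 stroke→J1  (Se1 fixes effort; stroke away)
#3 stroke→I1  (I1 outputs flow p/I1)
#1 stroke→J2  (1-jn J2 has f-setter on 3)
#5 stroke→J2  (J2 flow already set via bond 3)
#0 stroke→J1  (GY1: gyrator matches bond 1)
#4 stroke→I2  (only one flow-in slot at J1)

bond 0 stroke→J1
bond 1 stroke→J2
bond 2 stroke→J1
bond 3 stroke→I1
bond 4 stroke→I2
bond 5 stroke→J2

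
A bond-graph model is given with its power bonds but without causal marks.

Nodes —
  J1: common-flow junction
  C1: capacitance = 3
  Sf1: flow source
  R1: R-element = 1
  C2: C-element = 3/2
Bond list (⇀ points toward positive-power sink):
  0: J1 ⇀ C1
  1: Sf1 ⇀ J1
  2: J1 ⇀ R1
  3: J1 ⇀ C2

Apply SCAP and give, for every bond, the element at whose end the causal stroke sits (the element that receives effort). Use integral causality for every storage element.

b1 stroke at Sf1  (source Sf1 imposes f)
b0 stroke at J1  (J1 flow already set via bond 1)
b2 stroke at J1  (1-jn J1 has f-setter on 1)
b3 stroke at J1  (1-jn J1 has f-setter on 1)

β0 →J1
β1 →Sf1
β2 →J1
β3 →J1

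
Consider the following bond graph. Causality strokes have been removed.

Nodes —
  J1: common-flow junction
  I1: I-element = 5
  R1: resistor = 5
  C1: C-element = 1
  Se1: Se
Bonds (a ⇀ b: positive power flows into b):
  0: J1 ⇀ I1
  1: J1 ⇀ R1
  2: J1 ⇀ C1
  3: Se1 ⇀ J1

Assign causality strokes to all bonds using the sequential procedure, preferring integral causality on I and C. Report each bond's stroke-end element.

β0 stroke at I1
β1 stroke at J1
β2 stroke at J1
β3 stroke at J1

#3 stroke→J1  (Se1: effort source, stroke at far end)
#0 stroke→I1  (I1: I, integral causality)
#1 stroke→J1  (J1 flow already set via bond 0)
#2 stroke→J1  (J1 flow already set via bond 0)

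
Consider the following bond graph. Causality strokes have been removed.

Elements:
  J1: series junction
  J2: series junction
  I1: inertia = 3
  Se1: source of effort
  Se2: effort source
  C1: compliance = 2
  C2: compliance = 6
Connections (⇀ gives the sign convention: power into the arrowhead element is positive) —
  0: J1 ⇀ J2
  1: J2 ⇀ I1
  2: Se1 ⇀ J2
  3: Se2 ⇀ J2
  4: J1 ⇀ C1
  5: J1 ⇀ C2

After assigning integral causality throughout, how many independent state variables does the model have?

3  (C1, C2, I1 all integral)

bond 2 stroke→J2  (Se1 fixes effort; stroke away)
bond 3 stroke→J2  (Se2 (Se) sets effort on bond)
bond 1 stroke→I1  (prefer integral on I1)
bond 0 stroke→J2  (J2: bond 1 brought flow, rest push out)
bond 4 stroke→J1  (common-f at J1 fixed by 0)
bond 5 stroke→J1  (common-f at J1 fixed by 0)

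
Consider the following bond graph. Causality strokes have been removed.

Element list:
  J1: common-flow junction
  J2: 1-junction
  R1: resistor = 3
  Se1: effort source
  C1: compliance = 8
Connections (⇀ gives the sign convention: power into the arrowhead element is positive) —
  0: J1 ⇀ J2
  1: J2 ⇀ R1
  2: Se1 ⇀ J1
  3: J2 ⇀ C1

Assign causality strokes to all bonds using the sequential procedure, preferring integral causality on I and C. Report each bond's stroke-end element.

β0 stroke→J2
β1 stroke→R1
β2 stroke→J1
β3 stroke→J2

β2 |J1  (source Se1 imposes e)
β0 |J2  (closing 1-jn rule on J1)
β3 |J2  (C1: C, integral causality)
β1 |R1  (closing 1-jn rule on J2)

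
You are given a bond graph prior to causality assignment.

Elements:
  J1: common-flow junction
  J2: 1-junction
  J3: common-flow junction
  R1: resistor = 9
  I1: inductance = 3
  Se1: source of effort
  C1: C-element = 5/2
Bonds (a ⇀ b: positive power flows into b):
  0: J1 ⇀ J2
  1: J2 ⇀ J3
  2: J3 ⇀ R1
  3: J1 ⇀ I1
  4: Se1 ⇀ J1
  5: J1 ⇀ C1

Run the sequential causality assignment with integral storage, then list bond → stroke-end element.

bond 4 |J1  (Se1 fixes effort; stroke away)
bond 3 |I1  (prefer integral on I1)
bond 0 |J1  (J1: bond 3 brought flow, rest push out)
bond 5 |J1  (J1 flow already set via bond 3)
bond 1 |J2  (J2 flow already set via bond 0)
bond 2 |J3  (common-f at J3 fixed by 1)

bond 0 →J1
bond 1 →J2
bond 2 →J3
bond 3 →I1
bond 4 →J1
bond 5 →J1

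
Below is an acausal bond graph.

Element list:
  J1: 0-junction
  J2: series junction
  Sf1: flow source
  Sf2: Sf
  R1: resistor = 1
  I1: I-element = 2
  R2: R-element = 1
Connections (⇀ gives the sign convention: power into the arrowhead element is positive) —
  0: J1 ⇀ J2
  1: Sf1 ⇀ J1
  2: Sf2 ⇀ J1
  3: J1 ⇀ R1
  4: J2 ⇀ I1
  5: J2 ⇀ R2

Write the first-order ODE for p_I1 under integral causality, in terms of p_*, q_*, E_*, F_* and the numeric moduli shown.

dp_I1/dt = F_Sf1 + F_Sf2 - p_I1

bond 1 stroke at Sf1  (Sf1 (Sf) sets flow on bond)
bond 2 stroke at Sf2  (source Sf2 imposes f)
bond 4 stroke at I1  (I1 outputs flow p/I1)
bond 0 stroke at J2  (1-jn J2 has f-setter on 4)
bond 5 stroke at J2  (common-f at J2 fixed by 4)
bond 3 stroke at J1  (J1 needs exactly one e-in)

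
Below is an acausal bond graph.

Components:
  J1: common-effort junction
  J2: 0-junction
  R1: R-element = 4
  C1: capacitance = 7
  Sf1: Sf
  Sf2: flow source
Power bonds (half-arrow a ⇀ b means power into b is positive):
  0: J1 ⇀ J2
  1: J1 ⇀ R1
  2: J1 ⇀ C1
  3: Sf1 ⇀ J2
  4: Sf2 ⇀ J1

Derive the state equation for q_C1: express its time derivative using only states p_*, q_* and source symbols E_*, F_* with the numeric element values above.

dq_C1/dt = F_Sf1 + F_Sf2 - q_C1/28

bond 3 →Sf1  (Sf1: flow source, stroke at near end)
bond 4 →Sf2  (Sf2 fixes flow; stroke at Sf2)
bond 0 →J2  (J2 needs exactly one e-in)
bond 2 →J1  (C1: C, integral causality)
bond 1 →R1  (J1 effort already set via bond 2)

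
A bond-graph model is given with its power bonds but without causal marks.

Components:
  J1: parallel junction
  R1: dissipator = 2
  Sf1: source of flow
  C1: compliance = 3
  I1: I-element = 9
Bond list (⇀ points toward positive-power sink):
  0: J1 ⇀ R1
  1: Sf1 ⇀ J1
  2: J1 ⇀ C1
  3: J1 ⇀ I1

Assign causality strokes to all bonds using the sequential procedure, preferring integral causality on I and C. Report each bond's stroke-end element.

β1 stroke→Sf1  (Sf1: flow source, stroke at near end)
β2 stroke→J1  (prefer integral on C1)
β0 stroke→R1  (J1: bond 2 brought effort, rest push out)
β3 stroke→I1  (0-jn J1 has e-setter on 2)

#0 stroke→R1
#1 stroke→Sf1
#2 stroke→J1
#3 stroke→I1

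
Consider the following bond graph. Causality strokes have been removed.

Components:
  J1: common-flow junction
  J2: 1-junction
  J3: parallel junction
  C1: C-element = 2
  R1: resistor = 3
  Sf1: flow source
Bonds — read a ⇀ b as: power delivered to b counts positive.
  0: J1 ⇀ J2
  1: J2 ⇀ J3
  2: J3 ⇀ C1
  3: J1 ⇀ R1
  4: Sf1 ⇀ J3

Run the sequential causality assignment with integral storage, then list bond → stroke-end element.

β0 stroke→J1
β1 stroke→J2
β2 stroke→J3
β3 stroke→R1
β4 stroke→Sf1

#4 →Sf1  (Sf1: flow source, stroke at near end)
#2 →J3  (C1 integral (e out))
#1 →J2  (common-e at J3 fixed by 2)
#0 →J1  (J2 needs exactly one f-in)
#3 →R1  (only one flow-in slot at J1)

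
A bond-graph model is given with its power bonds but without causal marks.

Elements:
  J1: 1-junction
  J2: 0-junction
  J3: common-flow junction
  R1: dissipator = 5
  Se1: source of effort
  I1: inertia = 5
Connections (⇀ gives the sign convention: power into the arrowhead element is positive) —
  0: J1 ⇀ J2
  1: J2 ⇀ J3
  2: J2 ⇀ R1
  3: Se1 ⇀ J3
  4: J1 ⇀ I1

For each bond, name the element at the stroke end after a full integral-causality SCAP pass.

β3 |J3  (Se1 fixes effort; stroke away)
β1 |J2  (only one flow-in slot at J3)
β0 |J1  (0-jn J2 has e-setter on 1)
β2 |R1  (J2 effort already set via bond 1)
β4 |I1  (closing 1-jn rule on J1)

b0 |J1
b1 |J2
b2 |R1
b3 |J3
b4 |I1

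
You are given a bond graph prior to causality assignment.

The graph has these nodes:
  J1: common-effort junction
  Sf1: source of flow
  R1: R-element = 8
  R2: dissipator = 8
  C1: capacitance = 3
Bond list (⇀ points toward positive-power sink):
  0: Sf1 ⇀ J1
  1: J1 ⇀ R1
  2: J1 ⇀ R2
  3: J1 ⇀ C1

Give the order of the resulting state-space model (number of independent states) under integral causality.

1  (C1 all integral)

#0 →Sf1  (Sf1 fixes flow; stroke at Sf1)
#3 →J1  (C1 outputs effort q/C1)
#1 →R1  (J1 effort already set via bond 3)
#2 →R2  (J1 effort already set via bond 3)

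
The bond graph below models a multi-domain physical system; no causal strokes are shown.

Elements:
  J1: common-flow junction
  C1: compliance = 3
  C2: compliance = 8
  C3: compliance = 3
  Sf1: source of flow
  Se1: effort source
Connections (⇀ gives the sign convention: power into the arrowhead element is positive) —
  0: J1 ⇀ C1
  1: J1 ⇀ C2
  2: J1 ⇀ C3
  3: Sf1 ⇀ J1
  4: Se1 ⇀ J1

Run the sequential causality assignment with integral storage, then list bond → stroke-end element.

b3 |Sf1  (Sf1 fixes flow; stroke at Sf1)
b4 |J1  (Se1 fixes effort; stroke away)
b0 |J1  (common-f at J1 fixed by 3)
b1 |J1  (J1: bond 3 brought flow, rest push out)
b2 |J1  (J1 flow already set via bond 3)

b0 |J1
b1 |J1
b2 |J1
b3 |Sf1
b4 |J1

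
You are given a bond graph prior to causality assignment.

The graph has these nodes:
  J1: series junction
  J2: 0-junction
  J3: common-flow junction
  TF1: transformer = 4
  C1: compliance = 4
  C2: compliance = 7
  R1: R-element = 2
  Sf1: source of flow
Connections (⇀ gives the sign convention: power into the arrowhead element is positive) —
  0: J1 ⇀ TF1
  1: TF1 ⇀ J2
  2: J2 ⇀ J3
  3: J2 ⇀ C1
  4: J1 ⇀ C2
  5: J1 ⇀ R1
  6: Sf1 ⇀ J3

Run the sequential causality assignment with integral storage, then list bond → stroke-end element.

#0 stroke→J1
#1 stroke→TF1
#2 stroke→J3
#3 stroke→J2
#4 stroke→J1
#5 stroke→R1
#6 stroke→Sf1

#6 stroke at Sf1  (Sf1 (Sf) sets flow on bond)
#2 stroke at J3  (common-f at J3 fixed by 6)
#3 stroke at J2  (C1 integral (e out))
#1 stroke at TF1  (common-e at J2 fixed by 3)
#0 stroke at J1  (TF1: transformer flips bond 1)
#4 stroke at J1  (C2 outputs effort q/C2)
#5 stroke at R1  (closing 1-jn rule on J1)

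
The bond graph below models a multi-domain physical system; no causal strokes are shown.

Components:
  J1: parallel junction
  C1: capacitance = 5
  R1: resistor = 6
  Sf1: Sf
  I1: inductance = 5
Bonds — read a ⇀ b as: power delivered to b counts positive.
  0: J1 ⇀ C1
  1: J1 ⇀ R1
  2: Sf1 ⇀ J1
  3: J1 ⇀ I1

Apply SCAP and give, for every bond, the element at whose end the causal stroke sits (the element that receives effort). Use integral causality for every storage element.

#2 stroke→Sf1  (Sf1 fixes flow; stroke at Sf1)
#0 stroke→J1  (C1: C, integral causality)
#1 stroke→R1  (0-jn J1 has e-setter on 0)
#3 stroke→I1  (J1 effort already set via bond 0)

bond 0 stroke at J1
bond 1 stroke at R1
bond 2 stroke at Sf1
bond 3 stroke at I1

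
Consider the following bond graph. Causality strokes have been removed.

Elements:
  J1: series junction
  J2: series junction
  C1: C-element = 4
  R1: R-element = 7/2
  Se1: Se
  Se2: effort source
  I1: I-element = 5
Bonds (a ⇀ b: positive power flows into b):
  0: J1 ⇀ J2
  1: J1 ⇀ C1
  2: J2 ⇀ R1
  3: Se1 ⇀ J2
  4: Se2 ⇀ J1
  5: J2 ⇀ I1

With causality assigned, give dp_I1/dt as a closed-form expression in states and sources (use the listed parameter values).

β3 stroke→J2  (Se1 (Se) sets effort on bond)
β4 stroke→J1  (source Se2 imposes e)
β1 stroke→J1  (C1: C, integral causality)
β0 stroke→J2  (closing 1-jn rule on J1)
β5 stroke→I1  (I1: I, integral causality)
β2 stroke→J2  (J2 flow already set via bond 5)

dp_I1/dt = E_Se1 + E_Se2 - 7*p_I1/10 - q_C1/4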